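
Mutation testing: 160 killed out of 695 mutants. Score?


Mutation score = killed / total * 100
Mutation score = 160 / 695 * 100
Mutation score = 23.02%

23.02%


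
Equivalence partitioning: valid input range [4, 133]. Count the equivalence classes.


Valid range: [4, 133]
Class 1: x < 4 — invalid
Class 2: 4 ≤ x ≤ 133 — valid
Class 3: x > 133 — invalid
Total equivalence classes: 3

3 equivalence classes


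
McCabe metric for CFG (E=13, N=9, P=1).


Formula: V(G) = E - N + 2P
V(G) = 13 - 9 + 2*1
V(G) = 4 + 2
V(G) = 6

6


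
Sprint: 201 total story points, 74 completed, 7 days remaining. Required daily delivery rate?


Formula: Required rate = Remaining points / Days left
Remaining = 201 - 74 = 127 points
Required rate = 127 / 7 = 18.14 points/day

18.14 points/day


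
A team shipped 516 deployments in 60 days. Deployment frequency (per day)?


Formula: deployments per day = releases / days
= 516 / 60
= 8.6 deploys/day
(equivalently, 60.2 deploys/week)

8.6 deploys/day


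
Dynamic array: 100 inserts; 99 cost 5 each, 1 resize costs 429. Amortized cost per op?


Formula: Amortized cost = Total cost / Operations
Total cost = (99 * 5) + (1 * 429)
Total cost = 495 + 429 = 924
Amortized = 924 / 100 = 9.24

9.24


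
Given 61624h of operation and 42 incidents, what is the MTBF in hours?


Formula: MTBF = Total operating time / Number of failures
MTBF = 61624 / 42
MTBF = 1467.24 hours

1467.24 hours


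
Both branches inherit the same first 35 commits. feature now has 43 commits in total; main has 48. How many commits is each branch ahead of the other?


Common ancestor: commit #35
feature commits after divergence: 43 - 35 = 8
main commits after divergence: 48 - 35 = 13
feature is 8 commits ahead of main
main is 13 commits ahead of feature

feature ahead: 8, main ahead: 13


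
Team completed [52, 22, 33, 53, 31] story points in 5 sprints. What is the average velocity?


Formula: Avg velocity = Total points / Number of sprints
Points: [52, 22, 33, 53, 31]
Sum = 52 + 22 + 33 + 53 + 31 = 191
Avg velocity = 191 / 5 = 38.2 points/sprint

38.2 points/sprint


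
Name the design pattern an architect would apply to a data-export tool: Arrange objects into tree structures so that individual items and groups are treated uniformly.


This matches the Composite pattern

Composite


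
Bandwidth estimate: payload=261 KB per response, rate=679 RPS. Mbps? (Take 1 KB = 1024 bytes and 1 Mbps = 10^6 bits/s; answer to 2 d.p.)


Formula: Mbps = payload_bytes * RPS * 8 / 1e6
Payload per request = 261 KB = 261 * 1024 = 267264 bytes
Total bytes/sec = 267264 * 679 = 181472256
Total bits/sec = 181472256 * 8 = 1451778048
Mbps = 1451778048 / 1e6 = 1451.78

1451.78 Mbps


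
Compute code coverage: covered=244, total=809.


Coverage = covered / total * 100
Coverage = 244 / 809 * 100
Coverage = 30.16%

30.16%


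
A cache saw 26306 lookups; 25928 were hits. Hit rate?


Formula: hit rate = hits / (hits + misses) * 100
hit rate = 25928 / (25928 + 378) * 100
hit rate = 25928 / 26306 * 100
hit rate = 98.56%

98.56%


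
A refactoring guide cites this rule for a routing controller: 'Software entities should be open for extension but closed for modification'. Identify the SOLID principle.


This describes the Open/Closed Principle (OCP)

Open/Closed Principle (OCP)


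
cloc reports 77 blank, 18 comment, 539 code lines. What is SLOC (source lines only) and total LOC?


Total LOC = blank + comment + code
Total LOC = 77 + 18 + 539 = 634
SLOC (source only) = code = 539

Total LOC: 634, SLOC: 539


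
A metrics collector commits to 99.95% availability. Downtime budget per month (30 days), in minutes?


Formula: allowed downtime = period * (100 - SLA) / 100
Period (month (30 days)) = 43200 minutes
Unavailability fraction = (100 - 99.95) / 100
Allowed downtime = 43200 * (100 - 99.95) / 100
Allowed downtime = 21.6 minutes

21.6 minutes


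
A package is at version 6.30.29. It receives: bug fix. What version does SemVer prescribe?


Current: 6.30.29
Change category: 'bug fix' → patch bump
SemVer rule: patch bump → increment PATCH (MAJOR and MINOR unchanged)
New: 6.30.30

6.30.30


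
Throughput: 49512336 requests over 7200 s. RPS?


Formula: throughput = requests / seconds
throughput = 49512336 / 7200
throughput = 6876.71 requests/second

6876.71 requests/second


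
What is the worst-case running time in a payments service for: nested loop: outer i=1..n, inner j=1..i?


Reasoning: triangle: n(n+1)/2 ~ n^2/2
Complexity: O(n^2)

O(n^2)


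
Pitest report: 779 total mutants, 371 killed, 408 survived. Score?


Mutation score = killed / total * 100
Mutation score = 371 / 779 * 100
Mutation score = 47.63%

47.63%


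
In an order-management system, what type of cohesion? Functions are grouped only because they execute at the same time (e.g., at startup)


Reasoning: Related by timing only
Type: Temporal cohesion

Temporal cohesion


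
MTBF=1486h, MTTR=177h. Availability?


Availability = MTBF / (MTBF + MTTR)
Availability = 1486 / (1486 + 177)
Availability = 1486 / 1663
Availability = 89.3566%

89.3566%


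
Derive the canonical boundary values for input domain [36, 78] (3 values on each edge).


Range: [36, 78]
Boundaries: just below min, min, min+1, max-1, max, just above max
Values: [35, 36, 37, 77, 78, 79]

[35, 36, 37, 77, 78, 79]


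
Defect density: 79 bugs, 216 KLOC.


Defect density = defects / KLOC
Defect density = 79 / 216
Defect density = 0.366 defects/KLOC

0.366 defects/KLOC


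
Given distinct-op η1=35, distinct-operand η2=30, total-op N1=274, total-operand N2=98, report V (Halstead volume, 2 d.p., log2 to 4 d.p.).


Formula: V = N * log2(η), where N = N1 + N2 and η = η1 + η2
η = 35 + 30 = 65
N = 274 + 98 = 372
log2(65) ≈ 6.0224
V = 372 * 6.0224 = 2240.33

2240.33


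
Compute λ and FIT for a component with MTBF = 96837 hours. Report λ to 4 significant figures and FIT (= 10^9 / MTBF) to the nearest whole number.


Formula: λ = 1 / MTBF; FIT = λ × 1e9 = 1e9 / MTBF
λ = 1 / 96837 ≈ 1.033e-05 failures/hour
FIT = 1e9 / 96837 ≈ 10327 failures per 1e9 hours (nearest whole number)

λ = 1.033e-05 /h, FIT = 10327


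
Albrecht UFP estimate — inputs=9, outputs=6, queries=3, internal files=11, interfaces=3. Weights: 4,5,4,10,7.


UFP = EI*4 + EO*5 + EQ*4 + ILF*10 + EIF*7
UFP = 9*4 + 6*5 + 3*4 + 11*10 + 3*7
UFP = 36 + 30 + 12 + 110 + 21
UFP = 209

209


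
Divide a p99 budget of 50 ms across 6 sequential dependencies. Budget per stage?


Formula: per_stage = total_budget / stages
per_stage = 50 / 6
per_stage = 8.33 ms

8.33 ms


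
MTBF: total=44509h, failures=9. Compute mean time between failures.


Formula: MTBF = Total operating time / Number of failures
MTBF = 44509 / 9
MTBF = 4945.44 hours

4945.44 hours


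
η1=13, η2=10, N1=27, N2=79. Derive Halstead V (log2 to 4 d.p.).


Formula: V = N * log2(η), where N = N1 + N2 and η = η1 + η2
η = 13 + 10 = 23
N = 27 + 79 = 106
log2(23) ≈ 4.5236
V = 106 * 4.5236 = 479.50

479.50


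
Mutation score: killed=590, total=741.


Mutation score = killed / total * 100
Mutation score = 590 / 741 * 100
Mutation score = 79.62%

79.62%


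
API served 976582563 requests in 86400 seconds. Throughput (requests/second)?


Formula: throughput = requests / seconds
throughput = 976582563 / 86400
throughput = 11303.04 requests/second

11303.04 requests/second


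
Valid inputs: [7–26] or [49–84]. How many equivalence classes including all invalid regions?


Valid ranges: [7,26] and [49,84]
Class 1: x < 7 — invalid
Class 2: 7 ≤ x ≤ 26 — valid
Class 3: 26 < x < 49 — invalid (gap between ranges)
Class 4: 49 ≤ x ≤ 84 — valid
Class 5: x > 84 — invalid
Total equivalence classes: 5

5 equivalence classes


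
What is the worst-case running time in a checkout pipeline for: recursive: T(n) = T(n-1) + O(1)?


Reasoning: linear recursion with constant work per frame
Complexity: O(n)

O(n)


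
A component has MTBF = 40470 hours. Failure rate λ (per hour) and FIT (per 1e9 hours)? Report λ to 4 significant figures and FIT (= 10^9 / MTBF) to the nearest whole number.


Formula: λ = 1 / MTBF; FIT = λ × 1e9 = 1e9 / MTBF
λ = 1 / 40470 ≈ 2.471e-05 failures/hour
FIT = 1e9 / 40470 ≈ 24710 failures per 1e9 hours (nearest whole number)

λ = 2.471e-05 /h, FIT = 24710


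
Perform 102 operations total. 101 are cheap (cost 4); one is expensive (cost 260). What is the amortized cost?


Formula: Amortized cost = Total cost / Operations
Total cost = (101 * 4) + (1 * 260)
Total cost = 404 + 260 = 664
Amortized = 664 / 102 = 6.5098

6.5098


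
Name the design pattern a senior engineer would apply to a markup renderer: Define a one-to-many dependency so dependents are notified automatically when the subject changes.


This matches the Observer pattern

Observer


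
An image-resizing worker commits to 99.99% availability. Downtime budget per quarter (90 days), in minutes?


Formula: allowed downtime = period * (100 - SLA) / 100
Period (quarter (90 days)) = 129600 minutes
Unavailability fraction = (100 - 99.99) / 100
Allowed downtime = 129600 * (100 - 99.99) / 100
Allowed downtime = 12.96 minutes

12.96 minutes


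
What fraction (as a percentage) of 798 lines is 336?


Coverage = covered / total * 100
Coverage = 336 / 798 * 100
Coverage = 42.11%

42.11%


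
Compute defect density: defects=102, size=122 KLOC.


Defect density = defects / KLOC
Defect density = 102 / 122
Defect density = 0.836 defects/KLOC

0.836 defects/KLOC


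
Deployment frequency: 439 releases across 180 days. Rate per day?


Formula: deployments per day = releases / days
= 439 / 180
= 2.439 deploys/day
(equivalently, 17.07 deploys/week)

2.439 deploys/day


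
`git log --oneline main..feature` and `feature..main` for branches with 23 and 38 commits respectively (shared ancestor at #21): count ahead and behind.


Common ancestor: commit #21
feature commits after divergence: 23 - 21 = 2
main commits after divergence: 38 - 21 = 17
feature is 2 commits ahead of main
main is 17 commits ahead of feature

feature ahead: 2, main ahead: 17


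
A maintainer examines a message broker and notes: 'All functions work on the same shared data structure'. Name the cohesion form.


Reasoning: Functions share data
Type: Communicational cohesion

Communicational cohesion


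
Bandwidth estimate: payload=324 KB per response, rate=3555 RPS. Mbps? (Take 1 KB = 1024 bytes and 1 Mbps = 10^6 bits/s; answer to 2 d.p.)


Formula: Mbps = payload_bytes * RPS * 8 / 1e6
Payload per request = 324 KB = 324 * 1024 = 331776 bytes
Total bytes/sec = 331776 * 3555 = 1179463680
Total bits/sec = 1179463680 * 8 = 9435709440
Mbps = 9435709440 / 1e6 = 9435.71

9435.71 Mbps


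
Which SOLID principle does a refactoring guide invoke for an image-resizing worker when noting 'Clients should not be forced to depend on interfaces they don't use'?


This describes the Interface Segregation Principle (ISP)

Interface Segregation Principle (ISP)


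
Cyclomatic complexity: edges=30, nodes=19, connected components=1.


Formula: V(G) = E - N + 2P
V(G) = 30 - 19 + 2*1
V(G) = 11 + 2
V(G) = 13

13


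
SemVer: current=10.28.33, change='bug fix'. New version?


Current: 10.28.33
Change category: 'bug fix' → patch bump
SemVer rule: patch bump → increment PATCH (MAJOR and MINOR unchanged)
New: 10.28.34

10.28.34


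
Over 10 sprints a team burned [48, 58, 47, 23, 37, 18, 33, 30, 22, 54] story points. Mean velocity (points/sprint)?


Formula: Avg velocity = Total points / Number of sprints
Points: [48, 58, 47, 23, 37, 18, 33, 30, 22, 54]
Sum = 48 + 58 + 47 + 23 + 37 + 18 + 33 + 30 + 22 + 54 = 370
Avg velocity = 370 / 10 = 37.0 points/sprint

37.0 points/sprint


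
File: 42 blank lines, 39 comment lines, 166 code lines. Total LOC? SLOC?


Total LOC = blank + comment + code
Total LOC = 42 + 39 + 166 = 247
SLOC (source only) = code = 166

Total LOC: 247, SLOC: 166


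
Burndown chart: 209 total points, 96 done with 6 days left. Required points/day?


Formula: Required rate = Remaining points / Days left
Remaining = 209 - 96 = 113 points
Required rate = 113 / 6 = 18.83 points/day

18.83 points/day


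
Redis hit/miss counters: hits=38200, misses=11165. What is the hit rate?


Formula: hit rate = hits / (hits + misses) * 100
hit rate = 38200 / (38200 + 11165) * 100
hit rate = 38200 / 49365 * 100
hit rate = 77.38%

77.38%


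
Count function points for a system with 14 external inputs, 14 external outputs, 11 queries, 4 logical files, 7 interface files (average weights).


UFP = EI*4 + EO*5 + EQ*4 + ILF*10 + EIF*7
UFP = 14*4 + 14*5 + 11*4 + 4*10 + 7*7
UFP = 56 + 70 + 44 + 40 + 49
UFP = 259

259


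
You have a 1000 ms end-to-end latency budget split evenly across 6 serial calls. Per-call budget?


Formula: per_stage = total_budget / stages
per_stage = 1000 / 6
per_stage = 166.67 ms

166.67 ms


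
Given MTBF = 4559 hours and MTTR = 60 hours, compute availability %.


Availability = MTBF / (MTBF + MTTR)
Availability = 4559 / (4559 + 60)
Availability = 4559 / 4619
Availability = 98.701%

98.701%


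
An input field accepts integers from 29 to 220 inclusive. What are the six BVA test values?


Range: [29, 220]
Boundaries: just below min, min, min+1, max-1, max, just above max
Values: [28, 29, 30, 219, 220, 221]

[28, 29, 30, 219, 220, 221]


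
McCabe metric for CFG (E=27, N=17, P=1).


Formula: V(G) = E - N + 2P
V(G) = 27 - 17 + 2*1
V(G) = 10 + 2
V(G) = 12

12


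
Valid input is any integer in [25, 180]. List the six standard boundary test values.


Range: [25, 180]
Boundaries: just below min, min, min+1, max-1, max, just above max
Values: [24, 25, 26, 179, 180, 181]

[24, 25, 26, 179, 180, 181]


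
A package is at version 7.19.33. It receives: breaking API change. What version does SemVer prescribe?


Current: 7.19.33
Change category: 'breaking API change' → major bump
SemVer rule: major bump → increment MAJOR, reset MINOR and PATCH to 0
New: 8.0.0

8.0.0


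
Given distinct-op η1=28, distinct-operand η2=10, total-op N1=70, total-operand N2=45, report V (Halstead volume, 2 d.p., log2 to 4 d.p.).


Formula: V = N * log2(η), where N = N1 + N2 and η = η1 + η2
η = 28 + 10 = 38
N = 70 + 45 = 115
log2(38) ≈ 5.2479
V = 115 * 5.2479 = 603.51

603.51


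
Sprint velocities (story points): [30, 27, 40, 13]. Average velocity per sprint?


Formula: Avg velocity = Total points / Number of sprints
Points: [30, 27, 40, 13]
Sum = 30 + 27 + 40 + 13 = 110
Avg velocity = 110 / 4 = 27.5 points/sprint

27.5 points/sprint


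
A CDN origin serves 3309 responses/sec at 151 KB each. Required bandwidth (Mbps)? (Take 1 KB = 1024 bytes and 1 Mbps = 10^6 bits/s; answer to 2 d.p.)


Formula: Mbps = payload_bytes * RPS * 8 / 1e6
Payload per request = 151 KB = 151 * 1024 = 154624 bytes
Total bytes/sec = 154624 * 3309 = 511650816
Total bits/sec = 511650816 * 8 = 4093206528
Mbps = 4093206528 / 1e6 = 4093.21

4093.21 Mbps


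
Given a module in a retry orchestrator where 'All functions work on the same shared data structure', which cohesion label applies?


Reasoning: Functions share data
Type: Communicational cohesion

Communicational cohesion


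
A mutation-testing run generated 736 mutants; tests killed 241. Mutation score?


Mutation score = killed / total * 100
Mutation score = 241 / 736 * 100
Mutation score = 32.74%

32.74%


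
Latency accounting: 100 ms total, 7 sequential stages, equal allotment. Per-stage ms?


Formula: per_stage = total_budget / stages
per_stage = 100 / 7
per_stage = 14.29 ms

14.29 ms


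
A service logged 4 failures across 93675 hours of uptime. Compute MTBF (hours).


Formula: MTBF = Total operating time / Number of failures
MTBF = 93675 / 4
MTBF = 23418.75 hours

23418.75 hours


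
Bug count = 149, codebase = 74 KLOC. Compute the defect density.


Defect density = defects / KLOC
Defect density = 149 / 74
Defect density = 2.014 defects/KLOC

2.014 defects/KLOC


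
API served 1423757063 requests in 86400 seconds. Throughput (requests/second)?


Formula: throughput = requests / seconds
throughput = 1423757063 / 86400
throughput = 16478.67 requests/second

16478.67 requests/second


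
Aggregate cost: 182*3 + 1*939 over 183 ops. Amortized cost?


Formula: Amortized cost = Total cost / Operations
Total cost = (182 * 3) + (1 * 939)
Total cost = 546 + 939 = 1485
Amortized = 1485 / 183 = 8.1148

8.1148


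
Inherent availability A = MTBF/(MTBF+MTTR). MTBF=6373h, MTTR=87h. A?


Availability = MTBF / (MTBF + MTTR)
Availability = 6373 / (6373 + 87)
Availability = 6373 / 6460
Availability = 98.6533%

98.6533%


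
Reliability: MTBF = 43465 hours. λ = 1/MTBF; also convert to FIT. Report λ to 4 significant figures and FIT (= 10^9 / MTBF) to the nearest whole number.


Formula: λ = 1 / MTBF; FIT = λ × 1e9 = 1e9 / MTBF
λ = 1 / 43465 ≈ 2.301e-05 failures/hour
FIT = 1e9 / 43465 ≈ 23007 failures per 1e9 hours (nearest whole number)

λ = 2.301e-05 /h, FIT = 23007


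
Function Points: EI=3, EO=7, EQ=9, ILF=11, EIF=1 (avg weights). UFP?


UFP = EI*4 + EO*5 + EQ*4 + ILF*10 + EIF*7
UFP = 3*4 + 7*5 + 9*4 + 11*10 + 1*7
UFP = 12 + 35 + 36 + 110 + 7
UFP = 200

200


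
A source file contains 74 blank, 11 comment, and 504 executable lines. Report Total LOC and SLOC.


Total LOC = blank + comment + code
Total LOC = 74 + 11 + 504 = 589
SLOC (source only) = code = 504

Total LOC: 589, SLOC: 504


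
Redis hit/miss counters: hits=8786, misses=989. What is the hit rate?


Formula: hit rate = hits / (hits + misses) * 100
hit rate = 8786 / (8786 + 989) * 100
hit rate = 8786 / 9775 * 100
hit rate = 89.88%

89.88%


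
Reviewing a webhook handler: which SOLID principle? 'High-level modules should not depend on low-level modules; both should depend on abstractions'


This describes the Dependency Inversion Principle (DIP)

Dependency Inversion Principle (DIP)


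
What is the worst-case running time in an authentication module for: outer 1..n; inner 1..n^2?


Reasoning: n times n^2
Complexity: O(n^3)

O(n^3)


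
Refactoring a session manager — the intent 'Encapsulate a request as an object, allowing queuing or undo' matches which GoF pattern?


This matches the Command pattern

Command


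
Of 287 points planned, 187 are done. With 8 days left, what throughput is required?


Formula: Required rate = Remaining points / Days left
Remaining = 287 - 187 = 100 points
Required rate = 100 / 8 = 12.5 points/day

12.5 points/day


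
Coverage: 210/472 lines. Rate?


Coverage = covered / total * 100
Coverage = 210 / 472 * 100
Coverage = 44.49%

44.49%


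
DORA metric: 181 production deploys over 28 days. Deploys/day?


Formula: deployments per day = releases / days
= 181 / 28
= 6.464 deploys/day
(equivalently, 45.25 deploys/week)

6.464 deploys/day


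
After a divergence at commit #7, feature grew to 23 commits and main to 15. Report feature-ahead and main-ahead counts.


Common ancestor: commit #7
feature commits after divergence: 23 - 7 = 16
main commits after divergence: 15 - 7 = 8
feature is 16 commits ahead of main
main is 8 commits ahead of feature

feature ahead: 16, main ahead: 8


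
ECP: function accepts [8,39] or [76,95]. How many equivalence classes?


Valid ranges: [8,39] and [76,95]
Class 1: x < 8 — invalid
Class 2: 8 ≤ x ≤ 39 — valid
Class 3: 39 < x < 76 — invalid (gap between ranges)
Class 4: 76 ≤ x ≤ 95 — valid
Class 5: x > 95 — invalid
Total equivalence classes: 5

5 equivalence classes


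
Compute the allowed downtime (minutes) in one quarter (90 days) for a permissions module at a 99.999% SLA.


Formula: allowed downtime = period * (100 - SLA) / 100
Period (quarter (90 days)) = 129600 minutes
Unavailability fraction = (100 - 99.999) / 100
Allowed downtime = 129600 * (100 - 99.999) / 100
Allowed downtime = 1.296 minutes

1.296 minutes


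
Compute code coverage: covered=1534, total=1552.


Coverage = covered / total * 100
Coverage = 1534 / 1552 * 100
Coverage = 98.84%

98.84%


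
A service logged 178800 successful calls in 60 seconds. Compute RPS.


Formula: throughput = requests / seconds
throughput = 178800 / 60
throughput = 2980.0 requests/second

2980.0 requests/second


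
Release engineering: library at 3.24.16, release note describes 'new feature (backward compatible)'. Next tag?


Current: 3.24.16
Change category: 'new feature (backward compatible)' → minor bump
SemVer rule: minor bump → increment MINOR, reset PATCH to 0 (MAJOR unchanged)
New: 3.25.0

3.25.0


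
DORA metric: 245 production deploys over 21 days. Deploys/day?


Formula: deployments per day = releases / days
= 245 / 21
= 11.667 deploys/day
(equivalently, 81.67 deploys/week)

11.667 deploys/day


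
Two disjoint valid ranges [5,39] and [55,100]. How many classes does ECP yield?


Valid ranges: [5,39] and [55,100]
Class 1: x < 5 — invalid
Class 2: 5 ≤ x ≤ 39 — valid
Class 3: 39 < x < 55 — invalid (gap between ranges)
Class 4: 55 ≤ x ≤ 100 — valid
Class 5: x > 100 — invalid
Total equivalence classes: 5

5 equivalence classes


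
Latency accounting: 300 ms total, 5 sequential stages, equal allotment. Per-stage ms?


Formula: per_stage = total_budget / stages
per_stage = 300 / 5
per_stage = 60.0 ms

60.0 ms


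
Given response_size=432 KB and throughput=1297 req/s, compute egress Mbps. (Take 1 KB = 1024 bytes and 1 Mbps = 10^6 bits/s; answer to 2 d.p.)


Formula: Mbps = payload_bytes * RPS * 8 / 1e6
Payload per request = 432 KB = 432 * 1024 = 442368 bytes
Total bytes/sec = 442368 * 1297 = 573751296
Total bits/sec = 573751296 * 8 = 4590010368
Mbps = 4590010368 / 1e6 = 4590.01

4590.01 Mbps


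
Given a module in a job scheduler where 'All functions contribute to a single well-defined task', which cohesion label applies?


Reasoning: Best: single purpose
Type: Functional cohesion

Functional cohesion


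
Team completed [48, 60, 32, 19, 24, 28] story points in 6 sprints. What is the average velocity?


Formula: Avg velocity = Total points / Number of sprints
Points: [48, 60, 32, 19, 24, 28]
Sum = 48 + 60 + 32 + 19 + 24 + 28 = 211
Avg velocity = 211 / 6 = 35.17 points/sprint

35.17 points/sprint


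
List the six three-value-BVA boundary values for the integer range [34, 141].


Range: [34, 141]
Boundaries: just below min, min, min+1, max-1, max, just above max
Values: [33, 34, 35, 140, 141, 142]

[33, 34, 35, 140, 141, 142]


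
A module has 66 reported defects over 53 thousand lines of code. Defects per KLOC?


Defect density = defects / KLOC
Defect density = 66 / 53
Defect density = 1.245 defects/KLOC

1.245 defects/KLOC


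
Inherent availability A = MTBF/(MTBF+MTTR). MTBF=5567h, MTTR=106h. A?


Availability = MTBF / (MTBF + MTTR)
Availability = 5567 / (5567 + 106)
Availability = 5567 / 5673
Availability = 98.1315%

98.1315%


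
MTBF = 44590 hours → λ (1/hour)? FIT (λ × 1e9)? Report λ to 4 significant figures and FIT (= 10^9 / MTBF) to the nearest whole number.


Formula: λ = 1 / MTBF; FIT = λ × 1e9 = 1e9 / MTBF
λ = 1 / 44590 ≈ 2.243e-05 failures/hour
FIT = 1e9 / 44590 ≈ 22427 failures per 1e9 hours (nearest whole number)

λ = 2.243e-05 /h, FIT = 22427


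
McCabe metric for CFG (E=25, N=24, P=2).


Formula: V(G) = E - N + 2P
V(G) = 25 - 24 + 2*2
V(G) = 1 + 4
V(G) = 5

5


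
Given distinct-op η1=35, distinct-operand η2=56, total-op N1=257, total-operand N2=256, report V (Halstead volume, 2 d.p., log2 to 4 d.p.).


Formula: V = N * log2(η), where N = N1 + N2 and η = η1 + η2
η = 35 + 56 = 91
N = 257 + 256 = 513
log2(91) ≈ 6.5078
V = 513 * 6.5078 = 3338.50

3338.50


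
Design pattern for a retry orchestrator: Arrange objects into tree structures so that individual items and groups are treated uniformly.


This matches the Composite pattern

Composite


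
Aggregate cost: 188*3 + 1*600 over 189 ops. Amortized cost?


Formula: Amortized cost = Total cost / Operations
Total cost = (188 * 3) + (1 * 600)
Total cost = 564 + 600 = 1164
Amortized = 1164 / 189 = 6.1587

6.1587


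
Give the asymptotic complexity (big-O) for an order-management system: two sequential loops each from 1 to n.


Reasoning: sequential dominates: O(n) + O(n) = O(n)
Complexity: O(n)

O(n)


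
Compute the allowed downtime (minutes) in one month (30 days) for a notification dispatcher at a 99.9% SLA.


Formula: allowed downtime = period * (100 - SLA) / 100
Period (month (30 days)) = 43200 minutes
Unavailability fraction = (100 - 99.9) / 100
Allowed downtime = 43200 * (100 - 99.9) / 100
Allowed downtime = 43.2 minutes

43.2 minutes


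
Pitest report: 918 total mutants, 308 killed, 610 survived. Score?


Mutation score = killed / total * 100
Mutation score = 308 / 918 * 100
Mutation score = 33.55%

33.55%


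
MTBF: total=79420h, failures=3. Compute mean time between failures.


Formula: MTBF = Total operating time / Number of failures
MTBF = 79420 / 3
MTBF = 26473.33 hours

26473.33 hours


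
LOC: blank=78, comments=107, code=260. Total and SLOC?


Total LOC = blank + comment + code
Total LOC = 78 + 107 + 260 = 445
SLOC (source only) = code = 260

Total LOC: 445, SLOC: 260


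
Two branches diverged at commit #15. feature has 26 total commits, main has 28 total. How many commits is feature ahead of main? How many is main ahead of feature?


Common ancestor: commit #15
feature commits after divergence: 26 - 15 = 11
main commits after divergence: 28 - 15 = 13
feature is 11 commits ahead of main
main is 13 commits ahead of feature

feature ahead: 11, main ahead: 13


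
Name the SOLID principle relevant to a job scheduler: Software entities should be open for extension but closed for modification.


This describes the Open/Closed Principle (OCP)

Open/Closed Principle (OCP)


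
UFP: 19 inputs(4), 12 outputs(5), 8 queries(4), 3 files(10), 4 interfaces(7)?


UFP = EI*4 + EO*5 + EQ*4 + ILF*10 + EIF*7
UFP = 19*4 + 12*5 + 8*4 + 3*10 + 4*7
UFP = 76 + 60 + 32 + 30 + 28
UFP = 226

226


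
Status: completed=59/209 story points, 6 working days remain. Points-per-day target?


Formula: Required rate = Remaining points / Days left
Remaining = 209 - 59 = 150 points
Required rate = 150 / 6 = 25.0 points/day

25.0 points/day


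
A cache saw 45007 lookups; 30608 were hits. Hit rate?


Formula: hit rate = hits / (hits + misses) * 100
hit rate = 30608 / (30608 + 14399) * 100
hit rate = 30608 / 45007 * 100
hit rate = 68.01%

68.01%


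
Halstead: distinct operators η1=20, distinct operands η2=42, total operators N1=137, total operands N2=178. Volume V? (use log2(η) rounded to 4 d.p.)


Formula: V = N * log2(η), where N = N1 + N2 and η = η1 + η2
η = 20 + 42 = 62
N = 137 + 178 = 315
log2(62) ≈ 5.9542
V = 315 * 5.9542 = 1875.57

1875.57


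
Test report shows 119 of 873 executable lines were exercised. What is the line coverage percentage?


Coverage = covered / total * 100
Coverage = 119 / 873 * 100
Coverage = 13.63%

13.63%


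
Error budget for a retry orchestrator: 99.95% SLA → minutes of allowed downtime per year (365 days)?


Formula: allowed downtime = period * (100 - SLA) / 100
Period (year (365 days)) = 525600 minutes
Unavailability fraction = (100 - 99.95) / 100
Allowed downtime = 525600 * (100 - 99.95) / 100
Allowed downtime = 262.8 minutes

262.8 minutes


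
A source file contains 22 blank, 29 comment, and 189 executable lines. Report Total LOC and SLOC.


Total LOC = blank + comment + code
Total LOC = 22 + 29 + 189 = 240
SLOC (source only) = code = 189

Total LOC: 240, SLOC: 189


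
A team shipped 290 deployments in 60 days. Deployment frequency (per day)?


Formula: deployments per day = releases / days
= 290 / 60
= 4.833 deploys/day
(equivalently, 33.83 deploys/week)

4.833 deploys/day


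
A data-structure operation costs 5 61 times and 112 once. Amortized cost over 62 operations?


Formula: Amortized cost = Total cost / Operations
Total cost = (61 * 5) + (1 * 112)
Total cost = 305 + 112 = 417
Amortized = 417 / 62 = 6.7258

6.7258


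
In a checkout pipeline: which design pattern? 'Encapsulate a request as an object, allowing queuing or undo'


This matches the Command pattern

Command


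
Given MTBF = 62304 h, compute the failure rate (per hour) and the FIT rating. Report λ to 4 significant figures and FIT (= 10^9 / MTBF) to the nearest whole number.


Formula: λ = 1 / MTBF; FIT = λ × 1e9 = 1e9 / MTBF
λ = 1 / 62304 ≈ 1.605e-05 failures/hour
FIT = 1e9 / 62304 ≈ 16050 failures per 1e9 hours (nearest whole number)

λ = 1.605e-05 /h, FIT = 16050


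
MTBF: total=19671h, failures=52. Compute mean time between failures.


Formula: MTBF = Total operating time / Number of failures
MTBF = 19671 / 52
MTBF = 378.29 hours

378.29 hours


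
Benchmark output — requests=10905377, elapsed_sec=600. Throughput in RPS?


Formula: throughput = requests / seconds
throughput = 10905377 / 600
throughput = 18175.63 requests/second

18175.63 requests/second


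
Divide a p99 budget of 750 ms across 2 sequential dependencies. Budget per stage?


Formula: per_stage = total_budget / stages
per_stage = 750 / 2
per_stage = 375.0 ms

375.0 ms


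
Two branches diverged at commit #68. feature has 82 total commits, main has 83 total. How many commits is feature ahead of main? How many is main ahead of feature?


Common ancestor: commit #68
feature commits after divergence: 82 - 68 = 14
main commits after divergence: 83 - 68 = 15
feature is 14 commits ahead of main
main is 15 commits ahead of feature

feature ahead: 14, main ahead: 15


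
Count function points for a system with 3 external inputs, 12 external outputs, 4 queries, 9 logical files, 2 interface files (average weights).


UFP = EI*4 + EO*5 + EQ*4 + ILF*10 + EIF*7
UFP = 3*4 + 12*5 + 4*4 + 9*10 + 2*7
UFP = 12 + 60 + 16 + 90 + 14
UFP = 192

192


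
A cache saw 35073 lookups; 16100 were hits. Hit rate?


Formula: hit rate = hits / (hits + misses) * 100
hit rate = 16100 / (16100 + 18973) * 100
hit rate = 16100 / 35073 * 100
hit rate = 45.9%

45.9%


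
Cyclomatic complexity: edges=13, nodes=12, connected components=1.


Formula: V(G) = E - N + 2P
V(G) = 13 - 12 + 2*1
V(G) = 1 + 2
V(G) = 3

3


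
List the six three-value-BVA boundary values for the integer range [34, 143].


Range: [34, 143]
Boundaries: just below min, min, min+1, max-1, max, just above max
Values: [33, 34, 35, 142, 143, 144]

[33, 34, 35, 142, 143, 144]


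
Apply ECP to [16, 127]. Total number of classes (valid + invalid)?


Valid range: [16, 127]
Class 1: x < 16 — invalid
Class 2: 16 ≤ x ≤ 127 — valid
Class 3: x > 127 — invalid
Total equivalence classes: 3

3 equivalence classes


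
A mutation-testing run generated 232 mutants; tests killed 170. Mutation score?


Mutation score = killed / total * 100
Mutation score = 170 / 232 * 100
Mutation score = 73.28%

73.28%


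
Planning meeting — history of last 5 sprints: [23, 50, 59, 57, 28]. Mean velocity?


Formula: Avg velocity = Total points / Number of sprints
Points: [23, 50, 59, 57, 28]
Sum = 23 + 50 + 59 + 57 + 28 = 217
Avg velocity = 217 / 5 = 43.4 points/sprint

43.4 points/sprint


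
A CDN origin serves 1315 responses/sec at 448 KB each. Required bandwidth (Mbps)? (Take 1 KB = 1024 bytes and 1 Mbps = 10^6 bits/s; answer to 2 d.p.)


Formula: Mbps = payload_bytes * RPS * 8 / 1e6
Payload per request = 448 KB = 448 * 1024 = 458752 bytes
Total bytes/sec = 458752 * 1315 = 603258880
Total bits/sec = 603258880 * 8 = 4826071040
Mbps = 4826071040 / 1e6 = 4826.07

4826.07 Mbps


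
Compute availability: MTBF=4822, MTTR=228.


Availability = MTBF / (MTBF + MTTR)
Availability = 4822 / (4822 + 228)
Availability = 4822 / 5050
Availability = 95.4851%

95.4851%


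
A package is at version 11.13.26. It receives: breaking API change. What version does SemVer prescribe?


Current: 11.13.26
Change category: 'breaking API change' → major bump
SemVer rule: major bump → increment MAJOR, reset MINOR and PATCH to 0
New: 12.0.0

12.0.0


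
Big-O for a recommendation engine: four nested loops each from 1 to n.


Reasoning: four levels of nesting
Complexity: O(n^4)

O(n^4)


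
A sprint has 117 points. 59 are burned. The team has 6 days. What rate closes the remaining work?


Formula: Required rate = Remaining points / Days left
Remaining = 117 - 59 = 58 points
Required rate = 58 / 6 = 9.67 points/day

9.67 points/day


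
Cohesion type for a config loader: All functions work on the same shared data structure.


Reasoning: Functions share data
Type: Communicational cohesion

Communicational cohesion


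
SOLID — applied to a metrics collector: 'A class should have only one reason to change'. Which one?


This describes the Single Responsibility Principle (SRP)

Single Responsibility Principle (SRP)


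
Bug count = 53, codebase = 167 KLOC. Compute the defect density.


Defect density = defects / KLOC
Defect density = 53 / 167
Defect density = 0.317 defects/KLOC

0.317 defects/KLOC


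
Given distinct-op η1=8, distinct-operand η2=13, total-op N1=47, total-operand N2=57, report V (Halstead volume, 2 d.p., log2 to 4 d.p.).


Formula: V = N * log2(η), where N = N1 + N2 and η = η1 + η2
η = 8 + 13 = 21
N = 47 + 57 = 104
log2(21) ≈ 4.3923
V = 104 * 4.3923 = 456.80

456.80


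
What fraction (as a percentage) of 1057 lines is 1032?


Coverage = covered / total * 100
Coverage = 1032 / 1057 * 100
Coverage = 97.63%

97.63%


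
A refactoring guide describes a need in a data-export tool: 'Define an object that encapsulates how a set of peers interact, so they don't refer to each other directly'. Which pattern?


This matches the Mediator pattern

Mediator


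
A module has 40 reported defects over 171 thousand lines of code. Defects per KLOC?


Defect density = defects / KLOC
Defect density = 40 / 171
Defect density = 0.234 defects/KLOC

0.234 defects/KLOC


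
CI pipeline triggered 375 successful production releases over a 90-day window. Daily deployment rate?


Formula: deployments per day = releases / days
= 375 / 90
= 4.167 deploys/day
(equivalently, 29.17 deploys/week)

4.167 deploys/day


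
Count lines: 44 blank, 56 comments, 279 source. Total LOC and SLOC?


Total LOC = blank + comment + code
Total LOC = 44 + 56 + 279 = 379
SLOC (source only) = code = 279

Total LOC: 379, SLOC: 279


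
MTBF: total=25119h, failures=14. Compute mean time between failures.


Formula: MTBF = Total operating time / Number of failures
MTBF = 25119 / 14
MTBF = 1794.21 hours

1794.21 hours


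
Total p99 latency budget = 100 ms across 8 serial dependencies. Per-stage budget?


Formula: per_stage = total_budget / stages
per_stage = 100 / 8
per_stage = 12.5 ms

12.5 ms


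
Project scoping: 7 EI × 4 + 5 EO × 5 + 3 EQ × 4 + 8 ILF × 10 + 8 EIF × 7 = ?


UFP = EI*4 + EO*5 + EQ*4 + ILF*10 + EIF*7
UFP = 7*4 + 5*5 + 3*4 + 8*10 + 8*7
UFP = 28 + 25 + 12 + 80 + 56
UFP = 201

201


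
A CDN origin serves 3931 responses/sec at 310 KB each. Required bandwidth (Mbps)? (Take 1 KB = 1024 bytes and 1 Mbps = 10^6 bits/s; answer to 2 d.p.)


Formula: Mbps = payload_bytes * RPS * 8 / 1e6
Payload per request = 310 KB = 310 * 1024 = 317440 bytes
Total bytes/sec = 317440 * 3931 = 1247856640
Total bits/sec = 1247856640 * 8 = 9982853120
Mbps = 9982853120 / 1e6 = 9982.85

9982.85 Mbps


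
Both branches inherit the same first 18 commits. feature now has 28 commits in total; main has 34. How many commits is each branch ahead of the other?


Common ancestor: commit #18
feature commits after divergence: 28 - 18 = 10
main commits after divergence: 34 - 18 = 16
feature is 10 commits ahead of main
main is 16 commits ahead of feature

feature ahead: 10, main ahead: 16


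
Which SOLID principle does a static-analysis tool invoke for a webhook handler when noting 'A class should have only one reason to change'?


This describes the Single Responsibility Principle (SRP)

Single Responsibility Principle (SRP)


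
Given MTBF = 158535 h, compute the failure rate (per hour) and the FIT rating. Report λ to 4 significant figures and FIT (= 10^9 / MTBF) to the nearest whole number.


Formula: λ = 1 / MTBF; FIT = λ × 1e9 = 1e9 / MTBF
λ = 1 / 158535 ≈ 6.308e-06 failures/hour
FIT = 1e9 / 158535 ≈ 6308 failures per 1e9 hours (nearest whole number)

λ = 6.308e-06 /h, FIT = 6308


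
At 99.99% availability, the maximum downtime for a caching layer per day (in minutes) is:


Formula: allowed downtime = period * (100 - SLA) / 100
Period (day) = 1440 minutes
Unavailability fraction = (100 - 99.99) / 100
Allowed downtime = 1440 * (100 - 99.99) / 100
Allowed downtime = 0.144 minutes

0.144 minutes


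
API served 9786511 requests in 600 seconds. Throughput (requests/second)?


Formula: throughput = requests / seconds
throughput = 9786511 / 600
throughput = 16310.85 requests/second

16310.85 requests/second


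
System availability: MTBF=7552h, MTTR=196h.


Availability = MTBF / (MTBF + MTTR)
Availability = 7552 / (7552 + 196)
Availability = 7552 / 7748
Availability = 97.4703%

97.4703%


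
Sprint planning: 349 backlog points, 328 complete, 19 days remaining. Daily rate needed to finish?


Formula: Required rate = Remaining points / Days left
Remaining = 349 - 328 = 21 points
Required rate = 21 / 19 = 1.11 points/day

1.11 points/day


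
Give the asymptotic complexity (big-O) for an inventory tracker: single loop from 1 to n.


Reasoning: one pass through n items
Complexity: O(n)

O(n)


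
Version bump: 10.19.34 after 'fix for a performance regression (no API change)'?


Current: 10.19.34
Change category: 'fix for a performance regression (no API change)' → patch bump
SemVer rule: patch bump → increment PATCH (MAJOR and MINOR unchanged)
New: 10.19.35

10.19.35


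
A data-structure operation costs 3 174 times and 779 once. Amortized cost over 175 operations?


Formula: Amortized cost = Total cost / Operations
Total cost = (174 * 3) + (1 * 779)
Total cost = 522 + 779 = 1301
Amortized = 1301 / 175 = 7.4343

7.4343


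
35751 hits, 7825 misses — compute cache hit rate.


Formula: hit rate = hits / (hits + misses) * 100
hit rate = 35751 / (35751 + 7825) * 100
hit rate = 35751 / 43576 * 100
hit rate = 82.04%

82.04%


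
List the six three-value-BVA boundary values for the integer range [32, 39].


Range: [32, 39]
Boundaries: just below min, min, min+1, max-1, max, just above max
Values: [31, 32, 33, 38, 39, 40]

[31, 32, 33, 38, 39, 40]


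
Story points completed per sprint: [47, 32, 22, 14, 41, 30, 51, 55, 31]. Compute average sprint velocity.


Formula: Avg velocity = Total points / Number of sprints
Points: [47, 32, 22, 14, 41, 30, 51, 55, 31]
Sum = 47 + 32 + 22 + 14 + 41 + 30 + 51 + 55 + 31 = 323
Avg velocity = 323 / 9 = 35.89 points/sprint

35.89 points/sprint


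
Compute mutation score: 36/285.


Mutation score = killed / total * 100
Mutation score = 36 / 285 * 100
Mutation score = 12.63%

12.63%


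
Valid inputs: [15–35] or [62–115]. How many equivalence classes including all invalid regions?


Valid ranges: [15,35] and [62,115]
Class 1: x < 15 — invalid
Class 2: 15 ≤ x ≤ 35 — valid
Class 3: 35 < x < 62 — invalid (gap between ranges)
Class 4: 62 ≤ x ≤ 115 — valid
Class 5: x > 115 — invalid
Total equivalence classes: 5

5 equivalence classes
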